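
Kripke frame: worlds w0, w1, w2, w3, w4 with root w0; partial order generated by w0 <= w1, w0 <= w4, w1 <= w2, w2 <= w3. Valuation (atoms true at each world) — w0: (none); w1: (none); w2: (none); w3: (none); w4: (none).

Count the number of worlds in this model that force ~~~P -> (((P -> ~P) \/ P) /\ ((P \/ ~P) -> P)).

w0: does not force it — w0 ||-/- ~~~P -> (((P -> ~P) \/ P) /\ ((P \/ ~P) -> P)): already at w0 itself, w0 ||- ~~~P but w0 ||-/- ((P -> ~P) \/ P) /\ ((P \/ ~P) -> P).
w1: does not force it — w1 ||-/- ~~~P -> (((P -> ~P) \/ P) /\ ((P \/ ~P) -> P)): already at w1 itself, w1 ||- ~~~P but w1 ||-/- ((P -> ~P) \/ P) /\ ((P \/ ~P) -> P).
w2: does not force it.
w3: does not force it.
w4: does not force it.
Worlds forcing the formula: { }.

0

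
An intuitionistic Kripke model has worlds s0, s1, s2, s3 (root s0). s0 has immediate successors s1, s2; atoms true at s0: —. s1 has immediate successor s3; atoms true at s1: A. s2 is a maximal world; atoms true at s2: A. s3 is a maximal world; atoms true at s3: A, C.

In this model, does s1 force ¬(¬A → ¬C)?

No

s1 ⊮ ¬(¬A → ¬C) since s1 is accessible from s1 and s1 ⊩ ¬A → ¬C.
s1 ⊩ ¬A → ¬C vacuously: no world accessible from s1 forces the antecedent ¬A.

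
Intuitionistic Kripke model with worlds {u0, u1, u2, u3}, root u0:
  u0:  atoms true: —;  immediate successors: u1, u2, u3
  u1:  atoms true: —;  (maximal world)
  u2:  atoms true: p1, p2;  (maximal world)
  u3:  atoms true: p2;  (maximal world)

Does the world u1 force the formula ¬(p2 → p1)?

No

u1 ⊮ ¬(p2 → p1) since u1 is accessible from u1 and u1 ⊩ p2 → p1.
u1 ⊩ p2 → p1 vacuously: no world accessible from u1 forces the antecedent p2.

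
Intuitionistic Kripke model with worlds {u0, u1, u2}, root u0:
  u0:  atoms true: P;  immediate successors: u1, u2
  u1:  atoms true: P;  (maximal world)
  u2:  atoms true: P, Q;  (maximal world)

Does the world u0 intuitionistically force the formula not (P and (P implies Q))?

u0 does not force not (P and (P implies Q)) since u2 is accessible from u0 and u2 forces P and (P implies Q).
u2 forces P and (P implies Q) since u2 forces both conjuncts.

No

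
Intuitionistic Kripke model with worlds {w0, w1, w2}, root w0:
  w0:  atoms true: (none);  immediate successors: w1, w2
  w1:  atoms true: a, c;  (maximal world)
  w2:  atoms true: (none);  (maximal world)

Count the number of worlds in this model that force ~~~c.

w0: does not force it — w0 ||-/- ~~~c since w1 is accessible from w0 and w1 ||- ~~c.
w1: does not force it — w1 ||-/- ~~~c since w1 is accessible from w1 and w1 ||- ~~c.
w2: forces it.
Worlds forcing the formula: {w2}.

1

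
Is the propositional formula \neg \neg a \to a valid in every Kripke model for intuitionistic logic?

This is double-negation elimination, which is not intuitionistically valid.
A Kripke countermodel: worlds 0, 1; order generated by 0 \le 1; atoms true at each world — 0:{}; 1:{a}.
0 \nVdash \neg \neg a \to a: already at 0 itself, 0 \Vdash \neg \neg a but 0 \nVdash a.
0 lacks atom a, so 0 \nVdash a.
So the root 0 does not force the formula.

No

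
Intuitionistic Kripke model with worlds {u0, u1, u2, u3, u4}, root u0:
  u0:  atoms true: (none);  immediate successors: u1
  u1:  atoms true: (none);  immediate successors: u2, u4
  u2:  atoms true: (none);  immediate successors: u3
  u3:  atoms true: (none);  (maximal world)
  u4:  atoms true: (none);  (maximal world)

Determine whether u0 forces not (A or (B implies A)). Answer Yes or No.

u0 does not force not (A or (B implies A)) since u0 is accessible from u0 and u0 forces A or (B implies A).
u0 forces A or (B implies A) via the disjunct B implies A.

No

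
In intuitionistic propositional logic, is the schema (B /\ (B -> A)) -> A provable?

Yes

This is modus ponens in implicational form, which is intuitionistically derivable.
If a world forces B and B -> A, then applying the implication at that world (which is accessible from itself) gives A.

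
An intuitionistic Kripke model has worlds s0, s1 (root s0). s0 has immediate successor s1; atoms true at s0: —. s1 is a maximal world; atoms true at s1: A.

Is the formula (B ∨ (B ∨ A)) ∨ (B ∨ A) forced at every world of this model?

Not every world: s0 ⊮ (B ∨ (B ∨ A)) ∨ (B ∨ A).
s0 ⊮ (B ∨ (B ∨ A)) ∨ (B ∨ A): neither disjunct is forced at s0.
s0 ⊮ B ∨ (B ∨ A): neither disjunct is forced at s0.
s0 lacks atom B, so s0 ⊮ B.

No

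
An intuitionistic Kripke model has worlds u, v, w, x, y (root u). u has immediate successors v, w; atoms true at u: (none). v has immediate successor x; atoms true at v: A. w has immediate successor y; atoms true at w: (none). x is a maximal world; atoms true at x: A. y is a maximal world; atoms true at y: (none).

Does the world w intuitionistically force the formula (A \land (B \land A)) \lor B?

No

w \nVdash (A \land (B \land A)) \lor B: neither disjunct is forced at w.
w \nVdash A \land (B \land A) since w fails A.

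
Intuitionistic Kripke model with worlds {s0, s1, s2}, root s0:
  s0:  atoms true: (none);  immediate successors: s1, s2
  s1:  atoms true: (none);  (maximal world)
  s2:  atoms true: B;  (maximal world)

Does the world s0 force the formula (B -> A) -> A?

s0 ||-/- (B -> A) -> A: at the accessible world s1, s1 ||- B -> A but s1 ||-/- A.
s1 lacks atom A, so s1 ||-/- A.

No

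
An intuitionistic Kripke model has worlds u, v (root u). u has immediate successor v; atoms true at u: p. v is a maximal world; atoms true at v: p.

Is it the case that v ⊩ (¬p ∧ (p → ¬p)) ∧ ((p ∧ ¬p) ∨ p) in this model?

No

v ⊮ (¬p ∧ (p → ¬p)) ∧ ((p ∧ ¬p) ∨ p) since v fails ¬p ∧ (p → ¬p).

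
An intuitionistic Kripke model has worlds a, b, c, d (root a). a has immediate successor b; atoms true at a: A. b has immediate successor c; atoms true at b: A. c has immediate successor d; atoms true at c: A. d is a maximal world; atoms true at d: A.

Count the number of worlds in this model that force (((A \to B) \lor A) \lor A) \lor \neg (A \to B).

4

a: forces it.
b: forces it.
c: forces it.
d: forces it.
Worlds forcing the formula: {a, b, c, d}.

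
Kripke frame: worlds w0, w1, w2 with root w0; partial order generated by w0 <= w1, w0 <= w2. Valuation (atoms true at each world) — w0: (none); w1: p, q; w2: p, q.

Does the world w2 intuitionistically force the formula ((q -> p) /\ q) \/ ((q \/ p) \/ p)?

Yes

w2 ||- ((q -> p) /\ q) \/ ((q \/ p) \/ p) via the disjunct (q -> p) /\ q.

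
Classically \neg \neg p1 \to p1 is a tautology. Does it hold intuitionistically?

No

This is double-negation elimination, which is not intuitionistically valid.
A Kripke countermodel: worlds a, b; order generated by a \le b; atoms true at each world — a:{}; b:{p1}.
a \nVdash \neg \neg p1 \to p1: already at a itself, a \Vdash \neg \neg p1 but a \nVdash p1.
a lacks atom p1, so a \nVdash p1.
So the root a does not force the formula.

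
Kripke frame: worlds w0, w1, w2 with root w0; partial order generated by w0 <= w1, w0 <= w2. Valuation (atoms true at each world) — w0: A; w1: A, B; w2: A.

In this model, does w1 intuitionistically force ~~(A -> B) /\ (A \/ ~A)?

w1 ||- ~~(A -> B) /\ (A \/ ~A) since w1 forces both conjuncts.

Yes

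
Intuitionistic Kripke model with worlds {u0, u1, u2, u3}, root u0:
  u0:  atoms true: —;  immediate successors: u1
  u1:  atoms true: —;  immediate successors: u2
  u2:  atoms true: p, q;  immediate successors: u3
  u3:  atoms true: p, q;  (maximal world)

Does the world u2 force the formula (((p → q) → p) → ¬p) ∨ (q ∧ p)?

Yes

u2 ⊩ (((p → q) → p) → ¬p) ∨ (q ∧ p) via the disjunct q ∧ p.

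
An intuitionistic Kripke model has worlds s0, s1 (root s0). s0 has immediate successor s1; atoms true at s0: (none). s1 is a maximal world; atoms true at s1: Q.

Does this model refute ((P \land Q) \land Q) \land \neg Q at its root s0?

s0 \nVdash ((P \land Q) \land Q) \land \neg Q since s0 fails (P \land Q) \land Q.
So the root s0 does not force ((P \land Q) \land Q) \land \neg Q; the model is a countermodel.

Yes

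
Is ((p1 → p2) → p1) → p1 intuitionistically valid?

No

This is Peirce's law, which is not intuitionistically valid.
A Kripke countermodel: worlds u, v; order generated by u ≤ v; atoms true at each world — u:{}; v:{p1}.
u ⊮ ((p1 → p2) → p1) → p1: already at u itself, u ⊩ (p1 → p2) → p1 but u ⊮ p1.
u lacks atom p1, so u ⊮ p1.
So the root u does not force the formula.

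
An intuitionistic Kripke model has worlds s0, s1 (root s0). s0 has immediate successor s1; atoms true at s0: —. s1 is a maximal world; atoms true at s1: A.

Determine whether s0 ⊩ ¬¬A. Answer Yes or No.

s0 ⊩ ¬¬A: no world accessible from s0 forces ¬A.

Yes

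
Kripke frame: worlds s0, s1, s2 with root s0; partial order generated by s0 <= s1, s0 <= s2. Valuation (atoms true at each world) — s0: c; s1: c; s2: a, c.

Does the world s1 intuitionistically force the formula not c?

No

s1 does not force not c since s1 is accessible from s1 and s1 forces c.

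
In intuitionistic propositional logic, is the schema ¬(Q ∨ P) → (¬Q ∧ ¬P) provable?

Yes

This is a constructively valid De Morgan direction (negated disjunction to conjunction of negations), which is intuitionistically derivable.
From ¬(Q ∨ P): if Q held then Q ∨ P would, contradiction — so ¬Q; similarly ¬P.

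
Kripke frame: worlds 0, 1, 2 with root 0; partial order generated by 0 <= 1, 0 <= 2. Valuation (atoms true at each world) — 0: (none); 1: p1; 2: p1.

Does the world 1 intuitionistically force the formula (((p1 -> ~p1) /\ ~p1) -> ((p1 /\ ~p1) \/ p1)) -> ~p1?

No

1 ||-/- (((p1 -> ~p1) /\ ~p1) -> ((p1 /\ ~p1) \/ p1)) -> ~p1: already at 1 itself, 1 ||- ((p1 -> ~p1) /\ ~p1) -> ((p1 /\ ~p1) \/ p1) but 1 ||-/- ~p1.
1 ||-/- ~p1 since 1 is accessible from 1 and 1 ||- p1.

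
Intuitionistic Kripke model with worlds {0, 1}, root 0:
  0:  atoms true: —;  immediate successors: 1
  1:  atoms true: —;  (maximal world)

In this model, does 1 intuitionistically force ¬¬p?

No

1 ⊮ ¬¬p since 1 is accessible from 1 and 1 ⊩ ¬p.
1 ⊩ ¬p: no world accessible from 1 forces p.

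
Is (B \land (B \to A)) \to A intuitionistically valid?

This is modus ponens in implicational form, which is intuitionistically derivable.
If a world forces B and B \to A, then applying the implication at that world (which is accessible from itself) gives A.

Yes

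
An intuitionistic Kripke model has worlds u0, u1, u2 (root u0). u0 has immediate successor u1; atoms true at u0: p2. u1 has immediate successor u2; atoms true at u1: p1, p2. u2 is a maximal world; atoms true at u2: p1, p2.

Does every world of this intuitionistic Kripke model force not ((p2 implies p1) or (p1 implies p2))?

No

Not every world: u0 does not force not ((p2 implies p1) or (p1 implies p2)).
u0 does not force not ((p2 implies p1) or (p1 implies p2)) since u0 is accessible from u0 and u0 forces (p2 implies p1) or (p1 implies p2).
u0 forces (p2 implies p1) or (p1 implies p2) via the disjunct p1 implies p2.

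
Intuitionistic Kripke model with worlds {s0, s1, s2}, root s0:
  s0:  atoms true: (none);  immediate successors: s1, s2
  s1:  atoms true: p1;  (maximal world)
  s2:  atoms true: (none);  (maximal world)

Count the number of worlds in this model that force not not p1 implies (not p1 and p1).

s0: does not force it — s0 does not force not not p1 implies (not p1 and p1): at the accessible world s1, s1 forces not not p1 but s1 does not force not p1 and p1.
s1: does not force it — s1 does not force not not p1 implies (not p1 and p1): already at s1 itself, s1 forces not not p1 but s1 does not force not p1 and p1.
s2: forces it.
Worlds forcing the formula: {s2}.

1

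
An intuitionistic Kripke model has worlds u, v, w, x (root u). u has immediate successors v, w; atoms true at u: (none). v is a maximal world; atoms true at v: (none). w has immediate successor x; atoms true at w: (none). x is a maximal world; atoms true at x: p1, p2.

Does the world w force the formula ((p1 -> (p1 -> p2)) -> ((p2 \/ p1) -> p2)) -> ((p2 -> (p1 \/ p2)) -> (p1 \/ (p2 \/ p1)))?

w ||-/- ((p1 -> (p1 -> p2)) -> ((p2 \/ p1) -> p2)) -> ((p2 -> (p1 \/ p2)) -> (p1 \/ (p2 \/ p1))): already at w itself, w ||- (p1 -> (p1 -> p2)) -> ((p2 \/ p1) -> p2) but w ||-/- (p2 -> (p1 \/ p2)) -> (p1 \/ (p2 \/ p1)).
w ||-/- (p2 -> (p1 \/ p2)) -> (p1 \/ (p2 \/ p1)): already at w itself, w ||- p2 -> (p1 \/ p2) but w ||-/- p1 \/ (p2 \/ p1).
w ||-/- p1 \/ (p2 \/ p1): neither disjunct is forced at w.
w lacks atom p1, so w ||-/- p1.

No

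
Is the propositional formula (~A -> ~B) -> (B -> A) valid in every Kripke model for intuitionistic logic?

This is the converse of contraposition, which is not intuitionistically valid.
A Kripke countermodel: worlds a, b; order generated by a <= b; atoms true at each world — a:{B}; b:{A,B}.
a ||-/- (~A -> ~B) -> (B -> A): already at a itself, a ||- ~A -> ~B but a ||-/- B -> A.
a ||-/- B -> A: already at a itself, a ||- B but a ||-/- A.
a lacks atom A, so a ||-/- A.
So the root a does not force the formula.

No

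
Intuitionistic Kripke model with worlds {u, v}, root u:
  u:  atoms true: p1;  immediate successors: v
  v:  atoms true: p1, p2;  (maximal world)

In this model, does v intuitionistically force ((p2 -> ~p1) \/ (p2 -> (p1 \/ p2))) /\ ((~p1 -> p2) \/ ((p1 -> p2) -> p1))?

Yes

v ||- ((p2 -> ~p1) \/ (p2 -> (p1 \/ p2))) /\ ((~p1 -> p2) \/ ((p1 -> p2) -> p1)) since v forces both conjuncts.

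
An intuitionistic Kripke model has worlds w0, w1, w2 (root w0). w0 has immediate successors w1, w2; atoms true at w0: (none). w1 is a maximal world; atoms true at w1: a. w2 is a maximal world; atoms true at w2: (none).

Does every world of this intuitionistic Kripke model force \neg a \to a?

No

Not every world: w0 \nVdash \neg a \to a.
w0 \nVdash \neg a \to a: at the accessible world w2, w2 \Vdash \neg a but w2 \nVdash a.
w2 lacks atom a, so w2 \nVdash a.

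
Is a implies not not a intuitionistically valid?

This is double-negation introduction, which is intuitionistically derivable.
If a world forces a then every accessible world forces a (persistence), so none forces not a; hence not not a.

Yes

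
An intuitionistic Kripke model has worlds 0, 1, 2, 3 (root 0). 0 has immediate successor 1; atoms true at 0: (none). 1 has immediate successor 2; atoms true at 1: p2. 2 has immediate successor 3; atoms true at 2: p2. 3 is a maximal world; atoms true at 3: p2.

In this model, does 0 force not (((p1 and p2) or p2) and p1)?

Yes

0 forces not (((p1 and p2) or p2) and p1): no world accessible from 0 forces ((p1 and p2) or p2) and p1.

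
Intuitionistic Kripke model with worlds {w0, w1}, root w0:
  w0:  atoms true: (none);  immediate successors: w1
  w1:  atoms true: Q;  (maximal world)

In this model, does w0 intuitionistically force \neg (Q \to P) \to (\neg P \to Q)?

w0 \nVdash \neg (Q \to P) \to (\neg P \to Q): already at w0 itself, w0 \Vdash \neg (Q \to P) but w0 \nVdash \neg P \to Q.
w0 \nVdash \neg P \to Q: already at w0 itself, w0 \Vdash \neg P but w0 \nVdash Q.
w0 lacks atom Q, so w0 \nVdash Q.

No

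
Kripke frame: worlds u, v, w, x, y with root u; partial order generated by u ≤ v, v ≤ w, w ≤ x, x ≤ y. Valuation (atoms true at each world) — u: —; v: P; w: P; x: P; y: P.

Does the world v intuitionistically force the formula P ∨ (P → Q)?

Yes

v ⊩ P ∨ (P → Q) via the disjunct P.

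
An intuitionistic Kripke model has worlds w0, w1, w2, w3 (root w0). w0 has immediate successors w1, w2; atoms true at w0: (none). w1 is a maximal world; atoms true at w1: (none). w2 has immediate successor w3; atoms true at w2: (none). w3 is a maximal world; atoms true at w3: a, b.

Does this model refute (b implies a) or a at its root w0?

w0 forces (b implies a) or a via the disjunct b implies a.
So the root w0 forces (b implies a) or a; the model is not a countermodel.

No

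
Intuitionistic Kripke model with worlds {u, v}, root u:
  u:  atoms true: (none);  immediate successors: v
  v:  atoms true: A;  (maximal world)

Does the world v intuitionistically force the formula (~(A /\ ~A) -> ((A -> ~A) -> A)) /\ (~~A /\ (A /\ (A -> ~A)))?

v ||-/- (~(A /\ ~A) -> ((A -> ~A) -> A)) /\ (~~A /\ (A /\ (A -> ~A))) since v fails ~~A /\ (A /\ (A -> ~A)).

No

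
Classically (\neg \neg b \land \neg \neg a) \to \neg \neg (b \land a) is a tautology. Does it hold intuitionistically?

This is the distribution of double negation over conjunction, which is intuitionistically derivable.
Assume \neg \neg b, \neg \neg a, and \neg (b \land a). From b we'd get \neg a (since b \land a is refuted), contradicting \neg \neg a; so \neg b, contradicting \neg \neg b.

Yes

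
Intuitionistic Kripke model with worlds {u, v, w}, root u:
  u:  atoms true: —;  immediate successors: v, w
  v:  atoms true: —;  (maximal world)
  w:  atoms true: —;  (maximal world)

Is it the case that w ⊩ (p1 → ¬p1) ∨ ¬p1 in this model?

w ⊩ (p1 → ¬p1) ∨ ¬p1 via the disjunct p1 → ¬p1.

Yes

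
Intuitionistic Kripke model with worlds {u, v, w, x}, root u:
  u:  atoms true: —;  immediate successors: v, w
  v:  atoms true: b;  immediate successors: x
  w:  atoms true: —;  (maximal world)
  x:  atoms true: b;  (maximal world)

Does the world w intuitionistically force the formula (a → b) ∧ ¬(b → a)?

w ⊮ (a → b) ∧ ¬(b → a) since w fails ¬(b → a).

No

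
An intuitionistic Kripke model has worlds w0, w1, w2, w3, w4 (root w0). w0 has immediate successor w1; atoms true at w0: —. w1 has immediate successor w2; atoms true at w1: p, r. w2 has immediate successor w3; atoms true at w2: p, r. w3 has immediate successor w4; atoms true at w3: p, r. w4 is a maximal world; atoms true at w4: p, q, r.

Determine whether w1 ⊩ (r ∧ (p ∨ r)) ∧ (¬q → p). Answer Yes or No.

w1 ⊩ (r ∧ (p ∨ r)) ∧ (¬q → p) since w1 forces both conjuncts.

Yes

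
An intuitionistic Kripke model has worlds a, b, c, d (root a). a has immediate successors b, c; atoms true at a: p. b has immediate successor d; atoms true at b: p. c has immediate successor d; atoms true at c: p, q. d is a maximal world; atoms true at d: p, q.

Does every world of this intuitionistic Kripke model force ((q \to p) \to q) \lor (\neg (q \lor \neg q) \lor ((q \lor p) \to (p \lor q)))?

Yes

a \Vdash ((q \to p) \to q) \lor (\neg (q \lor \neg q) \lor ((q \lor p) \to (p \lor q))) via the disjunct \neg (q \lor \neg q) \lor ((q \lor p) \to (p \lor q)).
Since the root a forces ((q \to p) \to q) \lor (\neg (q \lor \neg q) \lor ((q \lor p) \to (p \lor q))) and forcing is persistent (monotone upward), every world forces it.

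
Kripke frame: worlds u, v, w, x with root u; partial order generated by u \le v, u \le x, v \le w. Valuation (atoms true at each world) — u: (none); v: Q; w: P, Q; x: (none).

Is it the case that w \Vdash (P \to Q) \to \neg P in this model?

No

w \nVdash (P \to Q) \to \neg P: already at w itself, w \Vdash P \to Q but w \nVdash \neg P.
w \nVdash \neg P since w is accessible from w and w \Vdash P.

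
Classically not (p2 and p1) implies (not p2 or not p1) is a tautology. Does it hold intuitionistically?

This is the constructively invalid direction of De Morgan's law for conjunction, which is not intuitionistically valid.
A Kripke countermodel: worlds u0, u1, u2; order generated by u0 <= u1, u0 <= u2; atoms true at each world — u0:{}; u1:{p2}; u2:{p1}.
u0 does not force not (p2 and p1) implies (not p2 or not p1): already at u0 itself, u0 forces not (p2 and p1) but u0 does not force not p2 or not p1.
u0 does not force not p2 or not p1: neither disjunct is forced at u0.
u0 does not force not p2 since u1 is accessible from u0 and u1 forces p2.
So the root u0 does not force the formula.

No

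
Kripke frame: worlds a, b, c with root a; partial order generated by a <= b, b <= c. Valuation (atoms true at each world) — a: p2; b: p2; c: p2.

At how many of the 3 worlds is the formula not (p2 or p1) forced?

a: does not force it — a does not force not (p2 or p1) since a is accessible from a and a forces p2 or p1.
b: does not force it — b does not force not (p2 or p1) since b is accessible from b and b forces p2 or p1.
c: does not force it — c does not force not (p2 or p1) since c is accessible from c and c forces p2 or p1.
Worlds forcing the formula: { }.

0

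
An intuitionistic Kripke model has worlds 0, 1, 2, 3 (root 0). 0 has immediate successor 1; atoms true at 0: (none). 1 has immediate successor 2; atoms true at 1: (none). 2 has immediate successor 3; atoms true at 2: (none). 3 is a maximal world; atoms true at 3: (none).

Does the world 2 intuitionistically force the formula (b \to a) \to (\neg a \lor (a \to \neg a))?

2 \Vdash (b \to a) \to (\neg a \lor (a \to \neg a)): every world accessible from 2 that forces b \to a (namely 2, 3) also forces \neg a \lor (a \to \neg a).

Yes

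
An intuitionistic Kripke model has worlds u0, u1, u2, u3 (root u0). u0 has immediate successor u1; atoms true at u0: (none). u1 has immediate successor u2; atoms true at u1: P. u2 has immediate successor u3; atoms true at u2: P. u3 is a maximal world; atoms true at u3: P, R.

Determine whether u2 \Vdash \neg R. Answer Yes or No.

u2 \nVdash \neg R since u3 is accessible from u2 and u3 \Vdash R.

No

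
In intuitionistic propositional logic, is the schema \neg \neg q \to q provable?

No

This is double-negation elimination, which is not intuitionistically valid.
A Kripke countermodel: worlds u0, u1; order generated by u0 \le u1; atoms true at each world — u0:{}; u1:{q}.
u0 \nVdash \neg \neg q \to q: already at u0 itself, u0 \Vdash \neg \neg q but u0 \nVdash q.
u0 lacks atom q, so u0 \nVdash q.
So the root u0 does not force the formula.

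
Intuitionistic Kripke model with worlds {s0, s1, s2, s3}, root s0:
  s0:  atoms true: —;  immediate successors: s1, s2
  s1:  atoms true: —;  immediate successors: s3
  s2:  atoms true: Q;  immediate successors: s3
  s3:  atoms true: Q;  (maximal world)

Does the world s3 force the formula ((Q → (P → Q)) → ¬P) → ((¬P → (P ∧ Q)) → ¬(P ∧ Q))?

s3 ⊩ ((Q → (P → Q)) → ¬P) → ((¬P → (P ∧ Q)) → ¬(P ∧ Q)): every world accessible from s3 that forces (Q → (P → Q)) → ¬P (namely s3) also forces (¬P → (P ∧ Q)) → ¬(P ∧ Q).

Yes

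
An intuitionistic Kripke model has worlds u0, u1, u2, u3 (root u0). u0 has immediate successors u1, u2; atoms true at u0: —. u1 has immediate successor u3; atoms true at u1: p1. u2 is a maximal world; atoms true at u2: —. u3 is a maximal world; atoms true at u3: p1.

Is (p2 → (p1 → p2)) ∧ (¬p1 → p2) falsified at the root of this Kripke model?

Yes

u0 ⊮ (p2 → (p1 → p2)) ∧ (¬p1 → p2) since u0 fails ¬p1 → p2.
So the root u0 does not force (p2 → (p1 → p2)) ∧ (¬p1 → p2); the model is a countermodel.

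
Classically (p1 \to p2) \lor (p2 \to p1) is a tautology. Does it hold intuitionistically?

This is the Gödel–Dummett linearity axiom, which is not intuitionistically valid.
A Kripke countermodel: worlds u0, u1, u2; order generated by u0 \le u1, u0 \le u2; atoms true at each world — u0:{}; u1:{p1}; u2:{p2}.
u0 \nVdash (p1 \to p2) \lor (p2 \to p1): neither disjunct is forced at u0.
u0 \nVdash p1 \to p2: at the accessible world u1, u1 \Vdash p1 but u1 \nVdash p2.
u1 lacks atom p2, so u1 \nVdash p2.
So the root u0 does not force the formula.

No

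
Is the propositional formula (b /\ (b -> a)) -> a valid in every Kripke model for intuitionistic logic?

Yes

This is modus ponens in implicational form, which is intuitionistically derivable.
If a world forces b and b -> a, then applying the implication at that world (which is accessible from itself) gives a.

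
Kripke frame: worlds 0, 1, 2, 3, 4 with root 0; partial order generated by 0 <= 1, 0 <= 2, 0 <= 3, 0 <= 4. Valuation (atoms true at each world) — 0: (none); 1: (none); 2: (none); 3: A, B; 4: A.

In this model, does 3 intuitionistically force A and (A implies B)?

3 forces A and (A implies B) since 3 forces both conjuncts.

Yes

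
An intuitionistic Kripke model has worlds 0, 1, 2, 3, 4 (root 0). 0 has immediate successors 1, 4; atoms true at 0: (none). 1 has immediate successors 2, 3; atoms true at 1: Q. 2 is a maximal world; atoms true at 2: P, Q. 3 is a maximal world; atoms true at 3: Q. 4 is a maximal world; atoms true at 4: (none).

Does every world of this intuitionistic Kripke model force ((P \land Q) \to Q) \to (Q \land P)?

No

Not every world: 0 \nVdash ((P \land Q) \to Q) \to (Q \land P).
0 \nVdash ((P \land Q) \to Q) \to (Q \land P): already at 0 itself, 0 \Vdash (P \land Q) \to Q but 0 \nVdash Q \land P.
0 \nVdash Q \land P since 0 fails Q.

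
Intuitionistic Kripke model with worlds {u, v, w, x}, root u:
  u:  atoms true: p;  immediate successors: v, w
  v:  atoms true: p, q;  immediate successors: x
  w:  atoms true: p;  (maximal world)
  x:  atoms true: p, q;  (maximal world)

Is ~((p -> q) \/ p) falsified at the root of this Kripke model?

Yes

u ||-/- ~((p -> q) \/ p) since u is accessible from u and u ||- (p -> q) \/ p.
u ||- (p -> q) \/ p via the disjunct p.
So the root u does not force ~((p -> q) \/ p); the model is a countermodel.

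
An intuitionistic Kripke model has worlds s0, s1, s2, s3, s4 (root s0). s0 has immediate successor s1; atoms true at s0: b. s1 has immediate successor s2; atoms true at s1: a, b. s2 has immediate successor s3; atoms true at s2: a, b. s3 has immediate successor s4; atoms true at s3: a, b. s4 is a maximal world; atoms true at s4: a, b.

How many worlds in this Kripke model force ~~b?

5

s0: forces it.
s1: forces it.
s2: forces it.
s3: forces it.
s4: forces it.
Worlds forcing the formula: {s0, s1, s2, s3, s4}.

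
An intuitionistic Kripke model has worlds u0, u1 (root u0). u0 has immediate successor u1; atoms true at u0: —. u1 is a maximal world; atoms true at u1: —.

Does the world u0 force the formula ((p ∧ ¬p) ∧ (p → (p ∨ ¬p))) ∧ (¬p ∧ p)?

No

u0 ⊮ ((p ∧ ¬p) ∧ (p → (p ∨ ¬p))) ∧ (¬p ∧ p) since u0 fails (p ∧ ¬p) ∧ (p → (p ∨ ¬p)).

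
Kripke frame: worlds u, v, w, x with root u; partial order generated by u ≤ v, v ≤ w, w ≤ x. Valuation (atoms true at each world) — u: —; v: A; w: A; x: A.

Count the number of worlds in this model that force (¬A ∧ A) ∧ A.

0

u: does not force it — u ⊮ (¬A ∧ A) ∧ A since u fails ¬A ∧ A.
v: does not force it.
w: does not force it.
x: does not force it.
Worlds forcing the formula: { }.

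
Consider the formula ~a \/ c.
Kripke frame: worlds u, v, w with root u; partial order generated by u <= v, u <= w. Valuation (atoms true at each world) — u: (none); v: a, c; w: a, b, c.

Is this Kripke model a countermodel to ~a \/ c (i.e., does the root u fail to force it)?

u ||-/- ~a \/ c: neither disjunct is forced at u.
u ||-/- ~a since v is accessible from u and v ||- a.
So the root u does not force ~a \/ c; the model is a countermodel.

Yes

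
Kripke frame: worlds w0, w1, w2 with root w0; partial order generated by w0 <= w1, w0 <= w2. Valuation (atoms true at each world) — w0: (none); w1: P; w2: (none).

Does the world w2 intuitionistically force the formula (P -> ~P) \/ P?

Yes

w2 ||- (P -> ~P) \/ P via the disjunct P -> ~P.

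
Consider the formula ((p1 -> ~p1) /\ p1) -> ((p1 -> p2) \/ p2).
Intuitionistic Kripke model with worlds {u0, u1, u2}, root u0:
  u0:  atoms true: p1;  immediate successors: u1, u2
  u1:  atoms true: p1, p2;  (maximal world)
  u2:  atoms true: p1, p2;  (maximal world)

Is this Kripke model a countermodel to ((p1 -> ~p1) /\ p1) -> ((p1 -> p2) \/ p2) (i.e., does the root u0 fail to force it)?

u0 ||- ((p1 -> ~p1) /\ p1) -> ((p1 -> p2) \/ p2) vacuously: no world accessible from u0 forces the antecedent (p1 -> ~p1) /\ p1.
So the root u0 forces ((p1 -> ~p1) /\ p1) -> ((p1 -> p2) \/ p2); the model is not a countermodel.

No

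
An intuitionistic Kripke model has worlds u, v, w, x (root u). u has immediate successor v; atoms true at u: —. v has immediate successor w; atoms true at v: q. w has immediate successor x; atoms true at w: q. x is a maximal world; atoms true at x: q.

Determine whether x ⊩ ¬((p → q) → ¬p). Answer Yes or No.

No

x ⊮ ¬((p → q) → ¬p) since x is accessible from x and x ⊩ (p → q) → ¬p.
x ⊩ (p → q) → ¬p: every world accessible from x that forces p → q (namely x) also forces ¬p.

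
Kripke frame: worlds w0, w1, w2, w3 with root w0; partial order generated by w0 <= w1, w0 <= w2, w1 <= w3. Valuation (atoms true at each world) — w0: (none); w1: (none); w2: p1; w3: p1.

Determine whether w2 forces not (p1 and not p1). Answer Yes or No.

Yes

w2 forces not (p1 and not p1): no world accessible from w2 forces p1 and not p1.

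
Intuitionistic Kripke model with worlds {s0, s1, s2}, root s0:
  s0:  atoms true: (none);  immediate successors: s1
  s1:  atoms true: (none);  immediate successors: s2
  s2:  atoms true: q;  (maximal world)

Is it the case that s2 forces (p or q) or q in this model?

s2 forces (p or q) or q via the disjunct p or q.

Yes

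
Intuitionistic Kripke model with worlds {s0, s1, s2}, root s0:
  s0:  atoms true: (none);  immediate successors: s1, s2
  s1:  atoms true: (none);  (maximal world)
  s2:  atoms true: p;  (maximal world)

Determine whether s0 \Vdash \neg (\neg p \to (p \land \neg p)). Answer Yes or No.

s0 \nVdash \neg (\neg p \to (p \land \neg p)) since s2 is accessible from s0 and s2 \Vdash \neg p \to (p \land \neg p).
s2 \Vdash \neg p \to (p \land \neg p) vacuously: no world accessible from s2 forces the antecedent \neg p.

No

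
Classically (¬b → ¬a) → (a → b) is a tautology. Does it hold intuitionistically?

This is the converse of contraposition, which is not intuitionistically valid.
A Kripke countermodel: worlds u0, u1; order generated by u0 ≤ u1; atoms true at each world — u0:{a}; u1:{a,b}.
u0 ⊮ (¬b → ¬a) → (a → b): already at u0 itself, u0 ⊩ ¬b → ¬a but u0 ⊮ a → b.
u0 ⊮ a → b: already at u0 itself, u0 ⊩ a but u0 ⊮ b.
u0 lacks atom b, so u0 ⊮ b.
So the root u0 does not force the formula.

No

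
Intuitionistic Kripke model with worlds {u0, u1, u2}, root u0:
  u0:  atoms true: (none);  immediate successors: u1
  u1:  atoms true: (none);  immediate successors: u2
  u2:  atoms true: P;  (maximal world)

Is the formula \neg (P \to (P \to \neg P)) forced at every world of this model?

u0 \Vdash \neg (P \to (P \to \neg P)): no world accessible from u0 forces P \to (P \to \neg P).
Since the root u0 forces \neg (P \to (P \to \neg P)) and forcing is persistent (monotone upward), every world forces it.

Yes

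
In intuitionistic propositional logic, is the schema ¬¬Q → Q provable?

No

This is double-negation elimination, which is not intuitionistically valid.
A Kripke countermodel: worlds w0, w1; order generated by w0 ≤ w1; atoms true at each world — w0:{}; w1:{Q}.
w0 ⊮ ¬¬Q → Q: already at w0 itself, w0 ⊩ ¬¬Q but w0 ⊮ Q.
w0 lacks atom Q, so w0 ⊮ Q.
So the root w0 does not force the formula.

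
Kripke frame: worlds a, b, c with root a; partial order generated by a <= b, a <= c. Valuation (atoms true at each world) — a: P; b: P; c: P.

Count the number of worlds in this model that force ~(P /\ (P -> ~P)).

3

a: forces it.
b: forces it.
c: forces it.
Worlds forcing the formula: {a, b, c}.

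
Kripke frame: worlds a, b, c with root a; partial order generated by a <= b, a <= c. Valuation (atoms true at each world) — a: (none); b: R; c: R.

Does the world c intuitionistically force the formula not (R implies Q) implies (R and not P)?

c forces not (R implies Q) implies (R and not P): every world accessible from c that forces not (R implies Q) (namely c) also forces R and not P.

Yes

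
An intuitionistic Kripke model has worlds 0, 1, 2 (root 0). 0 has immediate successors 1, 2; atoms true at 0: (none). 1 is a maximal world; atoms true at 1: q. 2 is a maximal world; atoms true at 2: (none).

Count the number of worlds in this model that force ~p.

3

0: forces it.
1: forces it.
2: forces it.
Worlds forcing the formula: {0, 1, 2}.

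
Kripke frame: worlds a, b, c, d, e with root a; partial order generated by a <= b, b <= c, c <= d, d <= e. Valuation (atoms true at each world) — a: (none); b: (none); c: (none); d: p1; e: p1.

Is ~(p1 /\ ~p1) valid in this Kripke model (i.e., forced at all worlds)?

Yes

a ||- ~(p1 /\ ~p1): no world accessible from a forces p1 /\ ~p1.
Since the root a forces ~(p1 /\ ~p1) and forcing is persistent (monotone upward), every world forces it.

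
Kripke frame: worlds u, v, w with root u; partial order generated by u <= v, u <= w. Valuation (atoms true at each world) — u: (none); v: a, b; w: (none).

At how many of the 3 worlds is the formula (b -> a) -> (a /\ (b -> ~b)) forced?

u: does not force it — u ||-/- (b -> a) -> (a /\ (b -> ~b)): already at u itself, u ||- b -> a but u ||-/- a /\ (b -> ~b).
v: does not force it — v ||-/- (b -> a) -> (a /\ (b -> ~b)): already at v itself, v ||- b -> a but v ||-/- a /\ (b -> ~b).
w: does not force it — w ||-/- (b -> a) -> (a /\ (b -> ~b)): already at w itself, w ||- b -> a but w ||-/- a /\ (b -> ~b).
Worlds forcing the formula: { }.

0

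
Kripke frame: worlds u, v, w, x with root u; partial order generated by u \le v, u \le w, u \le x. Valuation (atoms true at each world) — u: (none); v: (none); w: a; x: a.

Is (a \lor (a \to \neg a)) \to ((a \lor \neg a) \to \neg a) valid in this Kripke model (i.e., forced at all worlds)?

Not every world: u \nVdash (a \lor (a \to \neg a)) \to ((a \lor \neg a) \to \neg a).
u \nVdash (a \lor (a \to \neg a)) \to ((a \lor \neg a) \to \neg a): at the accessible world w, w \Vdash a \lor (a \to \neg a) but w \nVdash (a \lor \neg a) \to \neg a.
w \nVdash (a \lor \neg a) \to \neg a: already at w itself, w \Vdash a \lor \neg a but w \nVdash \neg a.
w \nVdash \neg a since w is accessible from w and w \Vdash a.

No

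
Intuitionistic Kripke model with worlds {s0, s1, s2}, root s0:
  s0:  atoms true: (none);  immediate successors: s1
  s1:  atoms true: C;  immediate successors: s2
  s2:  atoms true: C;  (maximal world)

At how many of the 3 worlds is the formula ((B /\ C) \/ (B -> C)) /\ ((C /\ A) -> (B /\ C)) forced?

s0: forces it.
s1: forces it.
s2: forces it.
Worlds forcing the formula: {s0, s1, s2}.

3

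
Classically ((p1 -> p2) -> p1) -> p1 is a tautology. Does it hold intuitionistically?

This is Peirce's law, which is not intuitionistically valid.
A Kripke countermodel: worlds s0, s1; order generated by s0 <= s1; atoms true at each world — s0:{}; s1:{p1}.
s0 ||-/- ((p1 -> p2) -> p1) -> p1: already at s0 itself, s0 ||- (p1 -> p2) -> p1 but s0 ||-/- p1.
s0 lacks atom p1, so s0 ||-/- p1.
So the root s0 does not force the formula.

No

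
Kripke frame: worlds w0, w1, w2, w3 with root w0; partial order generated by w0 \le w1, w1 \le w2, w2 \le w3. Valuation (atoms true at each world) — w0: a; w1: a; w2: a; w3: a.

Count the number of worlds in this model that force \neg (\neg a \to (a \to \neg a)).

w0: does not force it — w0 \nVdash \neg (\neg a \to (a \to \neg a)) since w0 is accessible from w0 and w0 \Vdash \neg a \to (a \to \neg a).
w1: does not force it — w1 \nVdash \neg (\neg a \to (a \to \neg a)) since w1 is accessible from w1 and w1 \Vdash \neg a \to (a \to \neg a).
w2: does not force it.
w3: does not force it.
Worlds forcing the formula: { }.

0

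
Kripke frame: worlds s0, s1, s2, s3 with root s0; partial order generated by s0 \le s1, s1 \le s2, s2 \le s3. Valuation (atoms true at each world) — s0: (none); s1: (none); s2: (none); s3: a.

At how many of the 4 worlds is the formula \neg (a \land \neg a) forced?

4

s0: forces it.
s1: forces it.
s2: forces it.
s3: forces it.
Worlds forcing the formula: {s0, s1, s2, s3}.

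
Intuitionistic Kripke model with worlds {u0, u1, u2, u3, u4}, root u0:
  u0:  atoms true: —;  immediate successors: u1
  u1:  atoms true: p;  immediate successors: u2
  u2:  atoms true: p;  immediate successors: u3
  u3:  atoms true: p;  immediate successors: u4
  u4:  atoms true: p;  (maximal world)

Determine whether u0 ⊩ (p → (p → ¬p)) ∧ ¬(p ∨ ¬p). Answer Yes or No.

u0 ⊮ (p → (p → ¬p)) ∧ ¬(p ∨ ¬p) since u0 fails p → (p → ¬p).

No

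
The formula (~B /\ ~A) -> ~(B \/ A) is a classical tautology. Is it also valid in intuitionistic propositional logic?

This is a constructively valid De Morgan direction (conjunction of negations to negated disjunction), which is intuitionistically derivable.
If both ~B and ~A hold at a world, no accessible world forces B or forces A, so none forces B \/ A.

Yes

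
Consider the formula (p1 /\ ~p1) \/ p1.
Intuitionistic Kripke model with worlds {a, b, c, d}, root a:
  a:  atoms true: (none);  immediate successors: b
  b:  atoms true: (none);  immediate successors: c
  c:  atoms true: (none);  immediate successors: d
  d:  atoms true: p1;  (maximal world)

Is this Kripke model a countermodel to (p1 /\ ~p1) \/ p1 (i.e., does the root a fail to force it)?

Yes

a ||-/- (p1 /\ ~p1) \/ p1: neither disjunct is forced at a.
a ||-/- p1 /\ ~p1 since a fails p1.
So the root a does not force (p1 /\ ~p1) \/ p1; the model is a countermodel.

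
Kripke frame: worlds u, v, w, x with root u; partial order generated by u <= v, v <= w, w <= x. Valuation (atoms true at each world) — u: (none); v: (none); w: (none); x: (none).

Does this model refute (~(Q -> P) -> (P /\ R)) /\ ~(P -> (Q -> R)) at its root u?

Yes

u ||-/- (~(Q -> P) -> (P /\ R)) /\ ~(P -> (Q -> R)) since u fails ~(P -> (Q -> R)).
So the root u does not force (~(Q -> P) -> (P /\ R)) /\ ~(P -> (Q -> R)); the model is a countermodel.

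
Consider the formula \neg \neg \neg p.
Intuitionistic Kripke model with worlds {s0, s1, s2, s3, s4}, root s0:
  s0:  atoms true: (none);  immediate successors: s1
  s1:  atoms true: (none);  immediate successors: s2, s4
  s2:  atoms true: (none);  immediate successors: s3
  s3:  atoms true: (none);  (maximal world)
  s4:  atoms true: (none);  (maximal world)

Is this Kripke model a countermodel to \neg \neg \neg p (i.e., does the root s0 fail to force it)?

No

s0 \Vdash \neg \neg \neg p: no world accessible from s0 forces \neg \neg p.
So the root s0 forces \neg \neg \neg p; the model is not a countermodel.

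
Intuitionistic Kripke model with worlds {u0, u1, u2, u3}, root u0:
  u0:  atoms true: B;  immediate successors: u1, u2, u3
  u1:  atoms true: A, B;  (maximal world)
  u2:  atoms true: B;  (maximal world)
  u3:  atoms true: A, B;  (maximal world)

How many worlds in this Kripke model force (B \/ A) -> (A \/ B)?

u0: forces it.
u1: forces it.
u2: forces it.
u3: forces it.
Worlds forcing the formula: {u0, u1, u2, u3}.

4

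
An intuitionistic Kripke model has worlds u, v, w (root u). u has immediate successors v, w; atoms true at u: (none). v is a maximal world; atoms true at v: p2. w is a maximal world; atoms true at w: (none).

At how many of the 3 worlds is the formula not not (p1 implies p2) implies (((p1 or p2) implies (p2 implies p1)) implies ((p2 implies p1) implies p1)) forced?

1

u: does not force it — u does not force not not (p1 implies p2) implies (((p1 or p2) implies (p2 implies p1)) implies ((p2 implies p1) implies p1)): already at u itself, u forces not not (p1 implies p2) but u does not force ((p1 or p2) implies (p2 implies p1)) implies ((p2 implies p1) implies p1).
v: forces it.
w: does not force it.
Worlds forcing the formula: {v}.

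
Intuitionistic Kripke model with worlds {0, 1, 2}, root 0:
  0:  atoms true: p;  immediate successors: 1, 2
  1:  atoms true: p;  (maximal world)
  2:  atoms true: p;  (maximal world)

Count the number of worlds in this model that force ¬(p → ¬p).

0: forces it.
1: forces it.
2: forces it.
Worlds forcing the formula: {0, 1, 2}.

3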